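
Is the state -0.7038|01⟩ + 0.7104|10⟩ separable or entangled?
Entangled

Writing the state as a|00⟩ + b|01⟩ + c|10⟩ + d|11⟩, it is a product state iff ad − bc = 0.
Here (a, b, c, d) = (0, -0.7038, 0.7104, 0): ad − bc = (0)(0) − (-0.7038)(0.7104) = 0.5 ≠ 0, so the state is entangled.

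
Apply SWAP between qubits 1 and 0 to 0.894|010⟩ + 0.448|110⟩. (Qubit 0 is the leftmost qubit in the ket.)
0.894|100⟩ + 0.448|110⟩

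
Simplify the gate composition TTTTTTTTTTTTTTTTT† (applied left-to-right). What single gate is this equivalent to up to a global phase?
T†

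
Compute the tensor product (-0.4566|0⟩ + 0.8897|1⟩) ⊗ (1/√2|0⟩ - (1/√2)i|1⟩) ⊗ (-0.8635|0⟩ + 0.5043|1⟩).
0.2788|000⟩ - 0.1628|001⟩ - 0.2788i|010⟩ + 0.1628i|011⟩ - 0.5432|100⟩ + 0.3173|101⟩ + 0.5432i|110⟩ - 0.3173i|111⟩

amp(|b₁b₂…⟩) = product of the factor amplitudes for bits b₁, b₂, …; only kets whose every factor amplitude is nonzero survive.
|000⟩: (-0.4566)(1/√2)(-0.8635) = 0.2788
|001⟩: (-0.4566)(1/√2)(0.5043) = -0.1628
|010⟩: (-0.4566)(-(1/√2)i)(-0.8635) = -0.2788i
|011⟩: (-0.4566)(-(1/√2)i)(0.5043) = 0.1628i
|100⟩: (0.8897)(1/√2)(-0.8635) = -0.5432
|101⟩: (0.8897)(1/√2)(0.5043) = 0.3173
|110⟩: (0.8897)(-(1/√2)i)(-0.8635) = 0.5432i
|111⟩: (0.8897)(-(1/√2)i)(0.5043) = -0.3173i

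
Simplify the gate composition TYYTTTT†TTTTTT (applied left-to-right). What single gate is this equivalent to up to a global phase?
T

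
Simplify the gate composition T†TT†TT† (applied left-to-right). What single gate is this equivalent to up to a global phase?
T†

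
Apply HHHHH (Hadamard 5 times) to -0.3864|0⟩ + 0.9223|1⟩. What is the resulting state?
0.3789|0⟩ - 0.9254|1⟩

H² = I, so H^5 = H: a single Hadamard. With (a, b) = (-0.3864, 0.9223), H gives ((a + b)/√2, (a − b)/√2) = (0.3789, -0.9254).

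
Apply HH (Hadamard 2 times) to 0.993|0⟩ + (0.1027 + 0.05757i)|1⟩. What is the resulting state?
0.993|0⟩ + (0.1027 + 0.05757i)|1⟩

H² = I, so an even number of Hadamards cancels: H^2 = I and the state is unchanged.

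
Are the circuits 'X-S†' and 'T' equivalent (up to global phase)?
No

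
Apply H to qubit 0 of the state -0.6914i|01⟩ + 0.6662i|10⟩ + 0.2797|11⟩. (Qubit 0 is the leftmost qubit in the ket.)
0.4711i|00⟩ + (0.1978 - 0.4889i)|01⟩ - 0.4711i|10⟩ + (-0.1978 - 0.4889i)|11⟩

H on qubit 0 mixes each pair of kets that differ only in qubit 0: amplitudes (a, b) of (|…0…⟩, |…1…⟩) become ((a + b)/√2, (a − b)/√2). Kets absent from the input have amplitude 0.
(|00⟩, |10⟩): (a, b) = (0, 0.6662i) → (0.4711i, -0.4711i)
(|01⟩, |11⟩): (a, b) = (-0.6914i, 0.2797) → ((0.1978 - 0.4889i), (-0.1978 - 0.4889i))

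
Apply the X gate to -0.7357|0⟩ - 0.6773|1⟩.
-0.6773|0⟩ - 0.7357|1⟩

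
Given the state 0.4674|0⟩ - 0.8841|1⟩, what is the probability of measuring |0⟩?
0.2185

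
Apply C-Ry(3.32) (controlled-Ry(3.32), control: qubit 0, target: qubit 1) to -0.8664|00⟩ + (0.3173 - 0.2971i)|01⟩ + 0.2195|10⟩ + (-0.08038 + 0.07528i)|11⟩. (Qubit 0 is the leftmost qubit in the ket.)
-0.8664|00⟩ + (0.3173 - 0.2971i)|01⟩ + (0.06051 - 0.07498i)|10⟩ + (0.2258 - 0.006706i)|11⟩

C-Ry(3.32) leaves the control-|0⟩ kets |00⟩, |01⟩ unchanged and applies Ry(3.32) to qubit 1 on the control-|1⟩ pair (|10⟩, |11⟩).
Ry(3.32) = [[cos(θ/2), −sin(θ/2)], [sin(θ/2), cos(θ/2)]]; θ = 3.32, cos(θ/2) ≈ -0.0890854, sin(θ/2) ≈ 0.996024.
With a = amp(|10⟩) = 0.2195 and b = amp(|11⟩) = (-0.08038 + 0.07528i):
new amp(|10⟩) = (-0.0890854)·a + (-0.996024)·b = (0.06051 - 0.07498i)
new amp(|11⟩) = (0.996024)·a + (-0.0890854)·b = (0.2258 - 0.006706i)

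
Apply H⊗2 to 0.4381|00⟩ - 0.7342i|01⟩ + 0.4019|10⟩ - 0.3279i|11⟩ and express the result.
(0.42 - 0.5311i)|00⟩ + (0.42 + 0.5311i)|01⟩ + (0.0181 - 0.2032i)|10⟩ + (0.0181 + 0.2032i)|11⟩

H⊗2 gives amp(|y⟩) = (1/2) Σ_x (−1)^(x·y) amp(|x⟩), where x·y is the number of positions in which both x and y have a 1.
|00⟩: (0.4381 - 0.7342i + 0.4019 - 0.3279i)/2 = (0.42 - 0.5311i)
|01⟩: (0.4381 + 0.7342i + 0.4019 + 0.3279i)/2 = (0.42 + 0.5311i)
|10⟩: (0.4381 - 0.7342i - 0.4019 + 0.3279i)/2 = (0.0181 - 0.2032i)
|11⟩: (0.4381 + 0.7342i - 0.4019 - 0.3279i)/2 = (0.0181 + 0.2032i)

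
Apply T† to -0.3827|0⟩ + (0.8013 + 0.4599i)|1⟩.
-0.3827|0⟩ + (0.8918 - 0.2414i)|1⟩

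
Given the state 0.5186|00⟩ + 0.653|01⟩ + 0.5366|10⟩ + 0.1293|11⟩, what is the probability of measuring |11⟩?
0.01672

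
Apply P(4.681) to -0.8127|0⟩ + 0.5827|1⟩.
-0.8127|0⟩ + (-0.01829 - 0.5824i)|1⟩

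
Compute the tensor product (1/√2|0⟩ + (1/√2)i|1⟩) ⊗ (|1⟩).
1/√2|01⟩ + (1/√2)i|11⟩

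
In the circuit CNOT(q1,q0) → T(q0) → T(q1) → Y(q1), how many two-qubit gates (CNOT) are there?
1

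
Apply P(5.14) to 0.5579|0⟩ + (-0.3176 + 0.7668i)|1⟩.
0.5579|0⟩ + (0.566 + 0.607i)|1⟩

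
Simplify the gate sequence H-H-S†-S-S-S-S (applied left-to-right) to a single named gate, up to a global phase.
S†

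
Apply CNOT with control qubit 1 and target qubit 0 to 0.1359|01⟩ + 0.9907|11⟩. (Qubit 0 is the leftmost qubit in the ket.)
0.9907|01⟩ + 0.1359|11⟩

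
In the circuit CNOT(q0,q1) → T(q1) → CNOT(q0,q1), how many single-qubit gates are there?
1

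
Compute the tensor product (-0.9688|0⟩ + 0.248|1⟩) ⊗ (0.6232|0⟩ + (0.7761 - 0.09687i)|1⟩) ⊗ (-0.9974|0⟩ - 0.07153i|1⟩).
0.6022|000⟩ + 0.04319i|001⟩ + (0.7499 - 0.0936i)|010⟩ + (0.006713 + 0.05378i)|011⟩ - 0.1542|100⟩ - 0.01106i|101⟩ + (-0.192 + 0.02396i)|110⟩ + (-0.001718 - 0.01377i)|111⟩

amp(|b₁b₂…⟩) = product of the factor amplitudes for bits b₁, b₂, …; only kets whose every factor amplitude is nonzero survive.
|000⟩: (-0.9688)(0.6232)(-0.9974) = 0.6022
|001⟩: (-0.9688)(0.6232)(-0.07153i) = 0.04319i
|010⟩: (-0.9688)(0.7761 - 0.09687i)(-0.9974) = (0.7499 - 0.0936i)
|011⟩: (-0.9688)(0.7761 - 0.09687i)(-0.07153i) = (0.006713 + 0.05378i)
|100⟩: (0.248)(0.6232)(-0.9974) = -0.1542
|101⟩: (0.248)(0.6232)(-0.07153i) = -0.01106i
|110⟩: (0.248)(0.7761 - 0.09687i)(-0.9974) = (-0.192 + 0.02396i)
|111⟩: (0.248)(0.7761 - 0.09687i)(-0.07153i) = (-0.001718 - 0.01377i)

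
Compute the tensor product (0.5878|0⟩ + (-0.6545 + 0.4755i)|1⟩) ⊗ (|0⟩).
0.5878|00⟩ + (-0.6545 + 0.4755i)|10⟩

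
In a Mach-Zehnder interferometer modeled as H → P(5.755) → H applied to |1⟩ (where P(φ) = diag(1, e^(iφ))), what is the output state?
(0.06814 + 0.252i)|0⟩ + (0.9319 - 0.252i)|1⟩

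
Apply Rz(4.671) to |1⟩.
(-0.6923 + 0.7216i)|1⟩

Rz(4.671) = [[e^(−iθ/2), 0], [0, e^(iθ/2)]] with e^(±iθ/2) = cos(θ/2) ± i·sin(θ/2); θ = 4.671, cos(θ/2) ≈ -0.692323, sin(θ/2) ≈ 0.721588.
With a = amp(|0⟩) = 0 and b = amp(|1⟩) = 1:
new amp(|0⟩) = (-0.692323 - 0.721588i)·a = 0
new amp(|1⟩) = (-0.692323 + 0.721588i)·b = (-0.6923 + 0.7216i)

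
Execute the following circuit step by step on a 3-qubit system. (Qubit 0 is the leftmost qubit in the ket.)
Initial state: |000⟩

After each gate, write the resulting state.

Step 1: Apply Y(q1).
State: i|010⟩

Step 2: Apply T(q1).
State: (-1/√2 + (1/√2)i)|010⟩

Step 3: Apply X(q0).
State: (-1/√2 + (1/√2)i)|110⟩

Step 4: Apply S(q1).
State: (-1/√2 - (1/√2)i)|110⟩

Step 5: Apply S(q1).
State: (1/√2 - (1/√2)i)|110⟩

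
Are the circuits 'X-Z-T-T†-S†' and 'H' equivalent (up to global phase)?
No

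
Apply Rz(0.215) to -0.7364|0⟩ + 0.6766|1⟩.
(-0.7321 + 0.07901i)|0⟩ + (0.6727 + 0.07259i)|1⟩

Rz(0.215) = [[e^(−iθ/2), 0], [0, e^(iθ/2)]] with e^(±iθ/2) = cos(θ/2) ± i·sin(θ/2); θ = 0.215, cos(θ/2) ≈ 0.994227, sin(θ/2) ≈ 0.107293.
With a = amp(|0⟩) = -0.7364 and b = amp(|1⟩) = 0.6766:
new amp(|0⟩) = (0.994227 - 0.107293i)·a = (-0.7321 + 0.07901i)
new amp(|1⟩) = (0.994227 + 0.107293i)·b = (0.6727 + 0.07259i)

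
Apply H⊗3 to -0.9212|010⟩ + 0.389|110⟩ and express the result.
-0.1882|000⟩ - 0.1882|001⟩ + 0.1882|010⟩ + 0.1882|011⟩ - 0.4632|100⟩ - 0.4632|101⟩ + 0.4632|110⟩ + 0.4632|111⟩

H⊗3 gives amp(|y⟩) = (1/2√2) Σ_x (−1)^(x·y) amp(|x⟩), where x·y is the number of positions in which both x and y have a 1.
|000⟩: (-0.9212 + 0.389)/(2√2) = -0.1882
|001⟩: (-0.9212 + 0.389)/(2√2) = -0.1882
|010⟩: (0.9212 - 0.389)/(2√2) = 0.1882
|011⟩: (0.9212 - 0.389)/(2√2) = 0.1882
|100⟩: (-0.9212 - 0.389)/(2√2) = -0.4632
|101⟩: (-0.9212 - 0.389)/(2√2) = -0.4632
|110⟩: (0.9212 + 0.389)/(2√2) = 0.4632
|111⟩: (0.9212 + 0.389)/(2√2) = 0.4632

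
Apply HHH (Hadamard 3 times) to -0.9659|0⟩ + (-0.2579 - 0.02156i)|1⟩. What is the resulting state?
(-0.8654 - 0.01525i)|0⟩ + (-0.5006 + 0.01525i)|1⟩

H² = I, so H^3 = H: a single Hadamard. With (a, b) = (-0.9659, (-0.2579 - 0.02156i)), H gives ((a + b)/√2, (a − b)/√2) = ((-0.8654 - 0.01525i), (-0.5006 + 0.01525i)).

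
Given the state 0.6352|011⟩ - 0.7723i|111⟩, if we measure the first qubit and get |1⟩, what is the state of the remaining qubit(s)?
-i|11⟩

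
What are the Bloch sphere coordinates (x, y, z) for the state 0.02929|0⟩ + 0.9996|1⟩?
(0.05856, 0, -0.9983)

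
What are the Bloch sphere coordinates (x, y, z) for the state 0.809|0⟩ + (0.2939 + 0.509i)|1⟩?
(0.4755, 0.8236, 0.309)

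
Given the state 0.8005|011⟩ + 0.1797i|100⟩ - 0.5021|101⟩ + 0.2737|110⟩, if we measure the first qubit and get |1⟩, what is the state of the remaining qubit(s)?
0.2998i|00⟩ - 0.8376|01⟩ + 0.4566|10⟩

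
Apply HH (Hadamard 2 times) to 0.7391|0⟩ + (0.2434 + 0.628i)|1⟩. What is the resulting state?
0.7391|0⟩ + (0.2434 + 0.628i)|1⟩

H² = I, so an even number of Hadamards cancels: H^2 = I and the state is unchanged.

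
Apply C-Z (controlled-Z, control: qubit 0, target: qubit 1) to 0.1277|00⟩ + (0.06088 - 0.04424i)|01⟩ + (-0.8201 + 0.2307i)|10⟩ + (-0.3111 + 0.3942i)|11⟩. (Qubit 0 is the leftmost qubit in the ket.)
0.1277|00⟩ + (0.06088 - 0.04424i)|01⟩ + (-0.8201 + 0.2307i)|10⟩ + (0.3111 - 0.3942i)|11⟩

C-Z leaves the control-|0⟩ kets |00⟩, |01⟩ unchanged and applies Z to qubit 1 on the control-|1⟩ pair (|10⟩, |11⟩).
Z = [[1, 0], [0, -1]].
With a = amp(|10⟩) = (-0.8201 + 0.2307i) and b = amp(|11⟩) = (-0.3111 + 0.3942i):
new amp(|10⟩) = (1)·a = (-0.8201 + 0.2307i)
new amp(|11⟩) = (-1)·b = (0.3111 - 0.3942i)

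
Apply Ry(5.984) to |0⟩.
-0.9888|0⟩ + 0.149|1⟩

Ry(5.984) = [[cos(θ/2), −sin(θ/2)], [sin(θ/2), cos(θ/2)]]; θ = 5.984, cos(θ/2) ≈ -0.988832, sin(θ/2) ≈ 0.149035.
With a = amp(|0⟩) = 1 and b = amp(|1⟩) = 0:
new amp(|0⟩) = (-0.988832)·a + (-0.149035)·b = -0.9888
new amp(|1⟩) = (0.149035)·a + (-0.988832)·b = 0.149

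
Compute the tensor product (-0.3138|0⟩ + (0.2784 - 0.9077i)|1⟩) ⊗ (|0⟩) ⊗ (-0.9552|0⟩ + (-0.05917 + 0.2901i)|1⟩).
0.2997|000⟩ + (0.01857 - 0.09103i)|001⟩ + (-0.2659 + 0.867i)|100⟩ + (0.2469 + 0.1345i)|101⟩

amp(|b₁b₂…⟩) = product of the factor amplitudes for bits b₁, b₂, …; only kets whose every factor amplitude is nonzero survive.
|000⟩: (-0.3138)(1)(-0.9552) = 0.2997
|001⟩: (-0.3138)(1)(-0.05917 + 0.2901i) = (0.01857 - 0.09103i)
|100⟩: (0.2784 - 0.9077i)(1)(-0.9552) = (-0.2659 + 0.867i)
|101⟩: (0.2784 - 0.9077i)(1)(-0.05917 + 0.2901i) = (0.2469 + 0.1345i)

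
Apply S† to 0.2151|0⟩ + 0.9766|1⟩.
0.2151|0⟩ - 0.9766i|1⟩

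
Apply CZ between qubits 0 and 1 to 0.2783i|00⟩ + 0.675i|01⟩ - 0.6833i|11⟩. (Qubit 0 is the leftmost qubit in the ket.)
0.2783i|00⟩ + 0.675i|01⟩ + 0.6833i|11⟩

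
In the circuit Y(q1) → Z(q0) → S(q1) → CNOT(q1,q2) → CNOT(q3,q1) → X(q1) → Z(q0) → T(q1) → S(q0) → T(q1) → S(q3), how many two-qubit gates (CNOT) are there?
2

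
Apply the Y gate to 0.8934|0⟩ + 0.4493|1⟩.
-0.4493i|0⟩ + 0.8934i|1⟩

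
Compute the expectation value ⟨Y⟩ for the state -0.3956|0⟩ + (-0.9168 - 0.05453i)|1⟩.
0.04314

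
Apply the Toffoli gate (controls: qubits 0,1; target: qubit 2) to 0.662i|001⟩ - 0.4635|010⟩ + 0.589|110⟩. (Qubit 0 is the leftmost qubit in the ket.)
0.662i|001⟩ - 0.4635|010⟩ + 0.589|111⟩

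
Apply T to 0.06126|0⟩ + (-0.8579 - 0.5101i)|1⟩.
0.06126|0⟩ + (-0.2459 - 0.9673i)|1⟩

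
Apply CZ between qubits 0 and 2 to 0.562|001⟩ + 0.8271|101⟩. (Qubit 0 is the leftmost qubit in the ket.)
0.562|001⟩ - 0.8271|101⟩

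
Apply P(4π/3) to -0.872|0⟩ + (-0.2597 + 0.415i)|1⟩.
-0.872|0⟩ + (0.4893 + 0.01741i)|1⟩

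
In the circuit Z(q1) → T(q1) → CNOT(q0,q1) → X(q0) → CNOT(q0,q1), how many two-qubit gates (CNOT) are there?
2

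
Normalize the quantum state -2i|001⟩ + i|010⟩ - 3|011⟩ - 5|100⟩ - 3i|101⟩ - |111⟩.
-0.2857i|001⟩ + 0.1429i|010⟩ - 0.4286|011⟩ - 0.7143|100⟩ - 0.4286i|101⟩ - 0.1429|111⟩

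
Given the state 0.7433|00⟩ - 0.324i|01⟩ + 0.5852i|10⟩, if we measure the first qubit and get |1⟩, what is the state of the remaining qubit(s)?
i|0⟩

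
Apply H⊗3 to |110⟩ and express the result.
1/√8|000⟩ + 1/√8|001⟩ - 1/√8|010⟩ - 1/√8|011⟩ - 1/√8|100⟩ - 1/√8|101⟩ + 1/√8|110⟩ + 1/√8|111⟩

H⊗3 gives amp(|y⟩) = (1/2√2) Σ_x (−1)^(x·y) amp(|x⟩), where x·y is the number of positions in which both x and y have a 1.
|000⟩: (1)/(2√2) = 1/√8
|001⟩: (1)/(2√2) = 1/√8
|010⟩: (-1)/(2√2) = -1/√8
|011⟩: (-1)/(2√2) = -1/√8
|100⟩: (-1)/(2√2) = -1/√8
|101⟩: (-1)/(2√2) = -1/√8
|110⟩: (1)/(2√2) = 1/√8
|111⟩: (1)/(2√2) = 1/√8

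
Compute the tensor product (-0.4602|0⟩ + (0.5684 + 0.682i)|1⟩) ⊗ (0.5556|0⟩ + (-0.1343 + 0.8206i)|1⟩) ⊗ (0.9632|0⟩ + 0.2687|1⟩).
-0.2463|000⟩ - 0.0687|001⟩ + (0.05953 - 0.3637i)|010⟩ + (0.01661 - 0.1015i)|011⟩ + (0.3042 + 0.365i)|100⟩ + (0.08486 + 0.1018i)|101⟩ + (-0.6126 + 0.361i)|110⟩ + (-0.1709 + 0.1007i)|111⟩

amp(|b₁b₂…⟩) = product of the factor amplitudes for bits b₁, b₂, …; only kets whose every factor amplitude is nonzero survive.
|000⟩: (-0.4602)(0.5556)(0.9632) = -0.2463
|001⟩: (-0.4602)(0.5556)(0.2687) = -0.0687
|010⟩: (-0.4602)(-0.1343 + 0.8206i)(0.9632) = (0.05953 - 0.3637i)
|011⟩: (-0.4602)(-0.1343 + 0.8206i)(0.2687) = (0.01661 - 0.1015i)
|100⟩: (0.5684 + 0.682i)(0.5556)(0.9632) = (0.3042 + 0.365i)
|101⟩: (0.5684 + 0.682i)(0.5556)(0.2687) = (0.08486 + 0.1018i)
|110⟩: (0.5684 + 0.682i)(-0.1343 + 0.8206i)(0.9632) = (-0.6126 + 0.361i)
|111⟩: (0.5684 + 0.682i)(-0.1343 + 0.8206i)(0.2687) = (-0.1709 + 0.1007i)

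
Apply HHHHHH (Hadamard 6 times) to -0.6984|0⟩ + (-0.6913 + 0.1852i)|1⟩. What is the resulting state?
-0.6984|0⟩ + (-0.6913 + 0.1852i)|1⟩

H² = I, so an even number of Hadamards cancels: H^6 = I and the state is unchanged.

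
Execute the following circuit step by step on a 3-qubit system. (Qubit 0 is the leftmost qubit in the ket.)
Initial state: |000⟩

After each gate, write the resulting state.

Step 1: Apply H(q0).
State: 1/√2|000⟩ + 1/√2|100⟩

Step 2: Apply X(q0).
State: 1/√2|000⟩ + 1/√2|100⟩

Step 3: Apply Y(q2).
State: (1/√2)i|001⟩ + (1/√2)i|101⟩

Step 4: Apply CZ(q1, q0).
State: (1/√2)i|001⟩ + (1/√2)i|101⟩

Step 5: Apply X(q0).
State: (1/√2)i|001⟩ + (1/√2)i|101⟩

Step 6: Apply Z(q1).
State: (1/√2)i|001⟩ + (1/√2)i|101⟩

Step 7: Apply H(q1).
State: (1/2)i|001⟩ + (1/2)i|011⟩ + (1/2)i|101⟩ + (1/2)i|111⟩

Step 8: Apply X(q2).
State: (1/2)i|000⟩ + (1/2)i|010⟩ + (1/2)i|100⟩ + (1/2)i|110⟩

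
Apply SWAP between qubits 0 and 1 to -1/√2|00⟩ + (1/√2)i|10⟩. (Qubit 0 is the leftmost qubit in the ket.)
-1/√2|00⟩ + (1/√2)i|01⟩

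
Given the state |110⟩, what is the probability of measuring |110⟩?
1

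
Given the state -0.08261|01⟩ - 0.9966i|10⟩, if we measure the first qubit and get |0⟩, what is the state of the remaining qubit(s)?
-|1⟩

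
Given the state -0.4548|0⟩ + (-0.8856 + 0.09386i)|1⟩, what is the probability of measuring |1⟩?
0.7931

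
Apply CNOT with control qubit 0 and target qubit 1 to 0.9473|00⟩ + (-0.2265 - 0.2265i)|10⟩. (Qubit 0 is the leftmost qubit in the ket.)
0.9473|00⟩ + (-0.2265 - 0.2265i)|11⟩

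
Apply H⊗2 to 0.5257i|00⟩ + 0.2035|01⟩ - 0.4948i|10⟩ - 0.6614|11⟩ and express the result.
(-0.229 + 0.01545i)|00⟩ + (0.229 + 0.01545i)|01⟩ + (0.4325 + 0.5103i)|10⟩ + (-0.4325 + 0.5103i)|11⟩

H⊗2 gives amp(|y⟩) = (1/2) Σ_x (−1)^(x·y) amp(|x⟩), where x·y is the number of positions in which both x and y have a 1.
|00⟩: (0.5257i + 0.2035 - 0.4948i - 0.6614)/2 = (-0.229 + 0.01545i)
|01⟩: (0.5257i - 0.2035 - 0.4948i + 0.6614)/2 = (0.229 + 0.01545i)
|10⟩: (0.5257i + 0.2035 + 0.4948i + 0.6614)/2 = (0.4325 + 0.5103i)
|11⟩: (0.5257i - 0.2035 + 0.4948i - 0.6614)/2 = (-0.4325 + 0.5103i)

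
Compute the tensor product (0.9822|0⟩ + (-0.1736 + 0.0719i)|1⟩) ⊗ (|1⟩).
0.9822|01⟩ + (-0.1736 + 0.0719i)|11⟩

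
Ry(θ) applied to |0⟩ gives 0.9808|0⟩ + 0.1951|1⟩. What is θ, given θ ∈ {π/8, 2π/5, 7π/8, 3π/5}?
π/8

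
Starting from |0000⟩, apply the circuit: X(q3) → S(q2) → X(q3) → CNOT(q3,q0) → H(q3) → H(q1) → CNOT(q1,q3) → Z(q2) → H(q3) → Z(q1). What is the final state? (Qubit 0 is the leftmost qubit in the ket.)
1/√2|0000⟩ - 1/√2|0100⟩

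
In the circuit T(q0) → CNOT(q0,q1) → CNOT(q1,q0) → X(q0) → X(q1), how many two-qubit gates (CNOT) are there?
2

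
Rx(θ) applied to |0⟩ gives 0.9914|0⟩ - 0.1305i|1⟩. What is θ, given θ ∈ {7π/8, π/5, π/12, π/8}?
π/12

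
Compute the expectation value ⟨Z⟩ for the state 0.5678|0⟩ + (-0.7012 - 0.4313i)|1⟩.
-0.3553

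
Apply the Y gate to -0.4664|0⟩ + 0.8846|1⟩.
-0.8846i|0⟩ - 0.4664i|1⟩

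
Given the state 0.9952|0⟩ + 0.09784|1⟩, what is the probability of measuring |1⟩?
0.009573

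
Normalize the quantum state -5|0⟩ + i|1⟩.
-0.9806|0⟩ + 0.1961i|1⟩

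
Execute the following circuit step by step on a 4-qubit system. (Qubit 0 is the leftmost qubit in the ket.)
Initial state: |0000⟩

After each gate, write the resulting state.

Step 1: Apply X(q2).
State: |0010⟩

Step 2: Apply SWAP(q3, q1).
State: |0010⟩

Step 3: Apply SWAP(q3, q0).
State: |0010⟩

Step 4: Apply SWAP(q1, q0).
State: |0010⟩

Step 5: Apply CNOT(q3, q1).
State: |0010⟩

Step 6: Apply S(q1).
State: |0010⟩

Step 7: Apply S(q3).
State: |0010⟩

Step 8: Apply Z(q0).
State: |0010⟩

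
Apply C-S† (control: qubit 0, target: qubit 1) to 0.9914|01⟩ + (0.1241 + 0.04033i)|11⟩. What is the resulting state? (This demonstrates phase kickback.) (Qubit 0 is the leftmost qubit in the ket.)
0.9914|01⟩ + (0.04033 - 0.1241i)|11⟩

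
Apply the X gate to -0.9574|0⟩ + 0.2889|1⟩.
0.2889|0⟩ - 0.9574|1⟩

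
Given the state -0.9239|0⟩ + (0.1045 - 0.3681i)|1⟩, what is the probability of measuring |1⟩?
0.1464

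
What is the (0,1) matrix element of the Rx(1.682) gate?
-0.7453i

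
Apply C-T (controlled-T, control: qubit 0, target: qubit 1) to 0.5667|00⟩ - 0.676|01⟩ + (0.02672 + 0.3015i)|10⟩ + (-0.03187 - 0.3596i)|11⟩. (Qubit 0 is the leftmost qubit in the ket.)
0.5667|00⟩ - 0.676|01⟩ + (0.02672 + 0.3015i)|10⟩ + (0.2317 - 0.2768i)|11⟩

C-T leaves the control-|0⟩ kets |00⟩, |01⟩ unchanged and applies T to qubit 1 on the control-|1⟩ pair (|10⟩, |11⟩).
T = [[1, 0], [0, (1/√2 + (1/√2)i)]].
With a = amp(|10⟩) = (0.02672 + 0.3015i) and b = amp(|11⟩) = (-0.03187 - 0.3596i):
new amp(|10⟩) = (1)·a = (0.02672 + 0.3015i)
new amp(|11⟩) = (1/√2 + (1/√2)i)·b = (0.2317 - 0.2768i)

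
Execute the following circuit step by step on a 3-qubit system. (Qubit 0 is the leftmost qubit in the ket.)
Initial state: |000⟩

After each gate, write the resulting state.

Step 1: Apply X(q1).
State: |010⟩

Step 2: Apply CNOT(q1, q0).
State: |110⟩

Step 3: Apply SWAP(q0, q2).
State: |011⟩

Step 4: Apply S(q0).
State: |011⟩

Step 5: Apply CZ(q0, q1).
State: |011⟩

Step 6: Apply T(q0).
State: |011⟩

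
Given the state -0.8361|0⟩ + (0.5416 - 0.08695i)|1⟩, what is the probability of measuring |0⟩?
0.6991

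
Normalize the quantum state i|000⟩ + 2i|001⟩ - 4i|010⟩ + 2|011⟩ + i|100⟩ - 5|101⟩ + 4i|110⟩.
0.1222i|000⟩ + 0.2443i|001⟩ - 0.4887i|010⟩ + 0.2443|011⟩ + 0.1222i|100⟩ - 0.6108|101⟩ + 0.4887i|110⟩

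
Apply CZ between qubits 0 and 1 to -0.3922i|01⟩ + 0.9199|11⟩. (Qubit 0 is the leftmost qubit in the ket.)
-0.3922i|01⟩ - 0.9199|11⟩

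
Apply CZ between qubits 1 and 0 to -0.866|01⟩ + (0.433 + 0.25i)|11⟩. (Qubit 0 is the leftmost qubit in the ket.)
-0.866|01⟩ + (-0.433 - 0.25i)|11⟩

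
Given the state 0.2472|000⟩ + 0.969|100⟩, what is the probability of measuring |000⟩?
0.06111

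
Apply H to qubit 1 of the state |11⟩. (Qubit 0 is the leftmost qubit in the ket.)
1/√2|10⟩ - 1/√2|11⟩

H on qubit 1 mixes each pair of kets that differ only in qubit 1: amplitudes (a, b) of (|…0…⟩, |…1…⟩) become ((a + b)/√2, (a − b)/√2). Kets absent from the input have amplitude 0.
(|10⟩, |11⟩): (a, b) = (0, 1) → (1/√2, -1/√2)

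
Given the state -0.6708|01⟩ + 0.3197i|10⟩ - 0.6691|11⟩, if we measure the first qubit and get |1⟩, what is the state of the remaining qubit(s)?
0.4311i|0⟩ - 0.9023|1⟩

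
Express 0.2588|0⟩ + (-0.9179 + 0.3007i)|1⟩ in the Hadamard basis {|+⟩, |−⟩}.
(-0.4661 + 0.2126i)|+⟩ + (0.8321 - 0.2126i)|−⟩

With |ψ⟩ = α|0⟩ + β|1⟩, the Hadamard-basis coefficients are ⟨+|ψ⟩ = (α + β)/√2 and ⟨−|ψ⟩ = (α − β)/√2.
Here α = 0.2588, β = (-0.9179 + 0.3007i): (α + β)/√2 = (-0.4661 + 0.2126i), (α − β)/√2 = (0.8321 - 0.2126i).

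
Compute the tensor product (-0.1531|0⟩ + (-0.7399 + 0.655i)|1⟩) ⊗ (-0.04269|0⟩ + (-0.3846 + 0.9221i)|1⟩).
0.006536|00⟩ + (0.05888 - 0.1412i)|01⟩ + (0.03159 - 0.02796i)|10⟩ + (-0.3194 - 0.9342i)|11⟩

amp(|b₁b₂…⟩) = product of the factor amplitudes for bits b₁, b₂, …; only kets whose every factor amplitude is nonzero survive.
|00⟩: (-0.1531)(-0.04269) = 0.006536
|01⟩: (-0.1531)(-0.3846 + 0.9221i) = (0.05888 - 0.1412i)
|10⟩: (-0.7399 + 0.655i)(-0.04269) = (0.03159 - 0.02796i)
|11⟩: (-0.7399 + 0.655i)(-0.3846 + 0.9221i) = (-0.3194 - 0.9342i)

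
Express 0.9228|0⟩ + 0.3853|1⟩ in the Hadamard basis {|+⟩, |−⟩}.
0.925|+⟩ + 0.3801|−⟩

With |ψ⟩ = α|0⟩ + β|1⟩, the Hadamard-basis coefficients are ⟨+|ψ⟩ = (α + β)/√2 and ⟨−|ψ⟩ = (α − β)/√2.
Here α = 0.9228, β = 0.3853: (α + β)/√2 = 0.925, (α − β)/√2 = 0.3801.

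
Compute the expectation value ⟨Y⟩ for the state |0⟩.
0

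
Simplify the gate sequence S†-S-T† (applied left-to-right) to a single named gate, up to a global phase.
T†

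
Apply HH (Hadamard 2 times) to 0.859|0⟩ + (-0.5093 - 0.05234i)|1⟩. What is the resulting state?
0.859|0⟩ + (-0.5093 - 0.05234i)|1⟩

H² = I, so an even number of Hadamards cancels: H^2 = I and the state is unchanged.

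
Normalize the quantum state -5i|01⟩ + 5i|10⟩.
-(1/√2)i|01⟩ + (1/√2)i|10⟩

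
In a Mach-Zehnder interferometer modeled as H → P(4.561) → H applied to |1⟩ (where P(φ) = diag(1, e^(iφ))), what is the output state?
(0.5754 + 0.4943i)|0⟩ + (0.4246 - 0.4943i)|1⟩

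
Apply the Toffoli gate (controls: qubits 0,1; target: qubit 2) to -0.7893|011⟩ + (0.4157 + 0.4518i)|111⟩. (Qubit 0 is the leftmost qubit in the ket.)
-0.7893|011⟩ + (0.4157 + 0.4518i)|110⟩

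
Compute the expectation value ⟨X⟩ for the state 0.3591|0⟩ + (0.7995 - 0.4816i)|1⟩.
0.5742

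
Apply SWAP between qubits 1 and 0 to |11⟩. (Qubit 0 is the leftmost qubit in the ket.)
|11⟩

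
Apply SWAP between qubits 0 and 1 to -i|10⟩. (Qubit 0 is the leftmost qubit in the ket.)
-i|01⟩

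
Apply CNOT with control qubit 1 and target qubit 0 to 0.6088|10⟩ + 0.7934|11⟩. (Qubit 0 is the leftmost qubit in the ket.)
0.7934|01⟩ + 0.6088|10⟩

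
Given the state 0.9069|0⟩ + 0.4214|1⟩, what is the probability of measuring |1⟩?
0.1776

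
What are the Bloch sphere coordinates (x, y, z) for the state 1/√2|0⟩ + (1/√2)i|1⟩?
(0, 1, 0)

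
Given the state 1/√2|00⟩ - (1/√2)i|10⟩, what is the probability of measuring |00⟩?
1/2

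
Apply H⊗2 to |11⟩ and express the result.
1/2|00⟩ - 1/2|01⟩ - 1/2|10⟩ + 1/2|11⟩

H⊗2 gives amp(|y⟩) = (1/2) Σ_x (−1)^(x·y) amp(|x⟩), where x·y is the number of positions in which both x and y have a 1.
|00⟩: (1)/2 = 1/2
|01⟩: (-1)/2 = -1/2
|10⟩: (-1)/2 = -1/2
|11⟩: (1)/2 = 1/2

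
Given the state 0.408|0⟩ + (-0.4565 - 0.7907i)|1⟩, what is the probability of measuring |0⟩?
0.1665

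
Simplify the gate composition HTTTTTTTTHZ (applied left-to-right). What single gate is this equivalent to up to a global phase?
Z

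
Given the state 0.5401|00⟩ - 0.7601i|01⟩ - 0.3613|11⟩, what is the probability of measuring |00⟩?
0.2917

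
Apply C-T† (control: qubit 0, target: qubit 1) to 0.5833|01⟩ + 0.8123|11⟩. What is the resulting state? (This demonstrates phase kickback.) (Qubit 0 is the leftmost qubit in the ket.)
0.5833|01⟩ + (0.5744 - 0.5744i)|11⟩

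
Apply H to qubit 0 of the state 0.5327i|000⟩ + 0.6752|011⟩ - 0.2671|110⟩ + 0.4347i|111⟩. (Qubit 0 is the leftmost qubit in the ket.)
0.3767i|000⟩ - 0.1889|010⟩ + (0.4774 + 0.3074i)|011⟩ + 0.3767i|100⟩ + 0.1889|110⟩ + (0.4774 - 0.3074i)|111⟩

H on qubit 0 mixes each pair of kets that differ only in qubit 0: amplitudes (a, b) of (|…0…⟩, |…1…⟩) become ((a + b)/√2, (a − b)/√2). Kets absent from the input have amplitude 0.
(|000⟩, |100⟩): (a, b) = (0.5327i, 0) → (0.3767i, 0.3767i)
(|010⟩, |110⟩): (a, b) = (0, -0.2671) → (-0.1889, 0.1889)
(|011⟩, |111⟩): (a, b) = (0.6752, 0.4347i) → ((0.4774 + 0.3074i), (0.4774 - 0.3074i))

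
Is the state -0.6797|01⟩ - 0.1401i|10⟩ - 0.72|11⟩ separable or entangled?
Entangled

Writing the state as a|00⟩ + b|01⟩ + c|10⟩ + d|11⟩, it is a product state iff ad − bc = 0.
Here (a, b, c, d) = (0, -0.6797, -0.1401i, -0.72): ad − bc = (0)(-0.72) − (-0.6797)(-0.1401i) = -0.09523i ≠ 0, so the state is entangled.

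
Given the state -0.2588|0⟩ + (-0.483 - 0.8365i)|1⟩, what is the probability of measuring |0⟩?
0.06698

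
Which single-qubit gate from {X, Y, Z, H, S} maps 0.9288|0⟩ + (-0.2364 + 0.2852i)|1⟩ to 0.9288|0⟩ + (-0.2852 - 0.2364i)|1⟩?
S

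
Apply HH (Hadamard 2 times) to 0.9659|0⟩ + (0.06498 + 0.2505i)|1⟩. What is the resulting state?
0.9659|0⟩ + (0.06498 + 0.2505i)|1⟩

H² = I, so an even number of Hadamards cancels: H^2 = I and the state is unchanged.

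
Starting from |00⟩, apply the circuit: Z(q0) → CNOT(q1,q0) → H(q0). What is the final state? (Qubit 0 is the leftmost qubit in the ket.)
1/√2|00⟩ + 1/√2|10⟩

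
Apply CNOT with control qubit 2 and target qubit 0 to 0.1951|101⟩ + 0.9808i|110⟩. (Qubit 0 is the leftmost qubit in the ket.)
0.1951|001⟩ + 0.9808i|110⟩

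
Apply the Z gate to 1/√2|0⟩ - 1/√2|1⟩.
1/√2|0⟩ + 1/√2|1⟩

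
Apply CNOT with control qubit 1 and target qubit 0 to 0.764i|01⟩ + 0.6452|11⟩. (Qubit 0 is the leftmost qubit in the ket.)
0.6452|01⟩ + 0.764i|11⟩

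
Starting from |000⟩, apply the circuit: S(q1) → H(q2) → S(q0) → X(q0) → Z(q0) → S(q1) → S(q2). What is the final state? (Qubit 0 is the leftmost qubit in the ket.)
-1/√2|100⟩ - (1/√2)i|101⟩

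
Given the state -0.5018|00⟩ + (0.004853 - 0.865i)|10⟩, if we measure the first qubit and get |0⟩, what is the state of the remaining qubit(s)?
-|0⟩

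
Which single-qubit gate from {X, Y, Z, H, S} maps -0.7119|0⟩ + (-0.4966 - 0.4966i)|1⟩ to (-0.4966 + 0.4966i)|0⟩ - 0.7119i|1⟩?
Y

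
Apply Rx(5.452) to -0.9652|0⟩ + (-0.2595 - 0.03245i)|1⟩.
(0.8699 + 0.1048i)|0⟩ + (0.2374 + 0.4194i)|1⟩

Rx(5.452) = [[cos(θ/2), −i·sin(θ/2)], [−i·sin(θ/2), cos(θ/2)]]; θ = 5.452, cos(θ/2) ≈ -0.914877, sin(θ/2) ≈ 0.403732.
With a = amp(|0⟩) = -0.9652 and b = amp(|1⟩) = (-0.2595 - 0.03245i):
new amp(|0⟩) = (-0.914877)·a + (-0.403732i)·b = (0.8699 + 0.1048i)
new amp(|1⟩) = (-0.403732i)·a + (-0.914877)·b = (0.2374 + 0.4194i)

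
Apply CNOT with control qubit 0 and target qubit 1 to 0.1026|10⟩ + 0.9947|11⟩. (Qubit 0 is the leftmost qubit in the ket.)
0.9947|10⟩ + 0.1026|11⟩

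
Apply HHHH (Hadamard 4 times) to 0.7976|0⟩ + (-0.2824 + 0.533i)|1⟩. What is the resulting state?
0.7976|0⟩ + (-0.2824 + 0.533i)|1⟩

H² = I, so an even number of Hadamards cancels: H^4 = I and the state is unchanged.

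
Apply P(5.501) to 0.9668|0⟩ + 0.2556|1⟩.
0.9668|0⟩ + (0.1813 - 0.1802i)|1⟩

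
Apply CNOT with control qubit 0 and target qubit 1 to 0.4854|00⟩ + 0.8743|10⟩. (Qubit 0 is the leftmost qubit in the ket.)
0.4854|00⟩ + 0.8743|11⟩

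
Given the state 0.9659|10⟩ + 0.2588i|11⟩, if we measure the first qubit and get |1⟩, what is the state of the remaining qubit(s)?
0.9659|0⟩ + 0.2588i|1⟩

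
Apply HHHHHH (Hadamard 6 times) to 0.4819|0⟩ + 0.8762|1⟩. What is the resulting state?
0.4819|0⟩ + 0.8762|1⟩

H² = I, so an even number of Hadamards cancels: H^6 = I and the state is unchanged.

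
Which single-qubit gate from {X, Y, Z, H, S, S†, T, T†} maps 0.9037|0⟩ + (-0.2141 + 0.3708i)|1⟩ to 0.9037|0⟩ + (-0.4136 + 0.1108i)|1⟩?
T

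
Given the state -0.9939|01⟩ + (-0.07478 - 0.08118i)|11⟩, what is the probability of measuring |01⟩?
0.9878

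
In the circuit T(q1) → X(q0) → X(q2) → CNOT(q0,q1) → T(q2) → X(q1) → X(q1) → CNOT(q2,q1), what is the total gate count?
8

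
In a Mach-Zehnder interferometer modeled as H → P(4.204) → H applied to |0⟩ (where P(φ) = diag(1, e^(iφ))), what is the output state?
(0.2566 - 0.4368i)|0⟩ + (0.7434 + 0.4368i)|1⟩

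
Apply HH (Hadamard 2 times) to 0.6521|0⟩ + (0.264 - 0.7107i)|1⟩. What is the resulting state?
0.6521|0⟩ + (0.264 - 0.7107i)|1⟩

H² = I, so an even number of Hadamards cancels: H^2 = I and the state is unchanged.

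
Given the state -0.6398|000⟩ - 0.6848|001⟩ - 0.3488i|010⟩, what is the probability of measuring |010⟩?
0.1217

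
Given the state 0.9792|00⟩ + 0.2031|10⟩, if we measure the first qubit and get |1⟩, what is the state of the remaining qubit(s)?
|0⟩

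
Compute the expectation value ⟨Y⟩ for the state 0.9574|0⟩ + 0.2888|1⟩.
0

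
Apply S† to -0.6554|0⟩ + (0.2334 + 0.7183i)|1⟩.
-0.6554|0⟩ + (0.7183 - 0.2334i)|1⟩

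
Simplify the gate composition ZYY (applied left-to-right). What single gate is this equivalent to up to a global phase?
Z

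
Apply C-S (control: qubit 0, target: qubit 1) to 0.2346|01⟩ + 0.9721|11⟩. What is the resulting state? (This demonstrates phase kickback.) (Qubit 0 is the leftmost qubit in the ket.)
0.2346|01⟩ + 0.9721i|11⟩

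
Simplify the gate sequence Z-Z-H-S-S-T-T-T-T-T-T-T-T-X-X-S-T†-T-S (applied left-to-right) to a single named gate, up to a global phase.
H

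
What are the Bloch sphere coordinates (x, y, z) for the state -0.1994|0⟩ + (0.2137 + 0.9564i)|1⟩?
(-0.08522, -0.3814, -0.9206)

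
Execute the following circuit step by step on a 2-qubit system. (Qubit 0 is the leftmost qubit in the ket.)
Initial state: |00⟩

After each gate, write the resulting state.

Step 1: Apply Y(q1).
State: i|01⟩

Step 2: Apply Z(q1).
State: -i|01⟩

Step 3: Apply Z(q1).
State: i|01⟩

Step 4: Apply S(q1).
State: -|01⟩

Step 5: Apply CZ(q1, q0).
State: -|01⟩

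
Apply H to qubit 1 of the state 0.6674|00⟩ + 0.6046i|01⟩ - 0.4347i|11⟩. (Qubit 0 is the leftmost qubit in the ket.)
(0.4719 + 0.4275i)|00⟩ + (0.4719 - 0.4275i)|01⟩ - 0.3074i|10⟩ + 0.3074i|11⟩

H on qubit 1 mixes each pair of kets that differ only in qubit 1: amplitudes (a, b) of (|…0…⟩, |…1…⟩) become ((a + b)/√2, (a − b)/√2). Kets absent from the input have amplitude 0.
(|00⟩, |01⟩): (a, b) = (0.6674, 0.6046i) → ((0.4719 + 0.4275i), (0.4719 - 0.4275i))
(|10⟩, |11⟩): (a, b) = (0, -0.4347i) → (-0.3074i, 0.3074i)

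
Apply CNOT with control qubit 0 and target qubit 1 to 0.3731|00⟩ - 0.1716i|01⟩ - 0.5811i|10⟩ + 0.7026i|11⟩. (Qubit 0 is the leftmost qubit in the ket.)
0.3731|00⟩ - 0.1716i|01⟩ + 0.7026i|10⟩ - 0.5811i|11⟩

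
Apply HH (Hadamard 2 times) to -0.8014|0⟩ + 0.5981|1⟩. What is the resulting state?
-0.8014|0⟩ + 0.5981|1⟩

H² = I, so an even number of Hadamards cancels: H^2 = I and the state is unchanged.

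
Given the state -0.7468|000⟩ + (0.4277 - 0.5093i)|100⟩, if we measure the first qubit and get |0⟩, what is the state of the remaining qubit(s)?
-|00⟩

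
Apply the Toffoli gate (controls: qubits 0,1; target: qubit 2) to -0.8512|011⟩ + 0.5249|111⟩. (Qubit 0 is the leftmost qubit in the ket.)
-0.8512|011⟩ + 0.5249|110⟩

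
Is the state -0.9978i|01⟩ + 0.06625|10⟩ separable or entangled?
Entangled

Writing the state as a|00⟩ + b|01⟩ + c|10⟩ + d|11⟩, it is a product state iff ad − bc = 0.
Here (a, b, c, d) = (0, -0.9978i, 0.06625, 0): ad − bc = (0)(0) − (-0.9978i)(0.06625) = 0.0661i ≠ 0, so the state is entangled.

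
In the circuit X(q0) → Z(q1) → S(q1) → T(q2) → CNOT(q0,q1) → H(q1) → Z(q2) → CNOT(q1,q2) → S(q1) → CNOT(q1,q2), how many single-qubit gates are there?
7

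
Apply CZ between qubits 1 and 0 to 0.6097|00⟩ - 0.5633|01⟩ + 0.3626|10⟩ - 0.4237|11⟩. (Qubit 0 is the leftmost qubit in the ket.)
0.6097|00⟩ - 0.5633|01⟩ + 0.3626|10⟩ + 0.4237|11⟩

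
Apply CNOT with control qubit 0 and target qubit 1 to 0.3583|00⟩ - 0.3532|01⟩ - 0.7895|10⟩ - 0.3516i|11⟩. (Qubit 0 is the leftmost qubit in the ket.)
0.3583|00⟩ - 0.3532|01⟩ - 0.3516i|10⟩ - 0.7895|11⟩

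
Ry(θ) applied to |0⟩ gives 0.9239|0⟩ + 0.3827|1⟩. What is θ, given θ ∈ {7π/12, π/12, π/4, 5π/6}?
π/4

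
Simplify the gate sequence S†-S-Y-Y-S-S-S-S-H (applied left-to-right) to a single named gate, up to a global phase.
H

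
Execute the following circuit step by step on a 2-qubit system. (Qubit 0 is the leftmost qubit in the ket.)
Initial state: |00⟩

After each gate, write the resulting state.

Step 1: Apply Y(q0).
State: i|10⟩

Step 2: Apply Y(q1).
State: -|11⟩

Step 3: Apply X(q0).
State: -|01⟩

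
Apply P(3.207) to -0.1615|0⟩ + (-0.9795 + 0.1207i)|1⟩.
-0.1615|0⟩ + (0.9853 - 0.05642i)|1⟩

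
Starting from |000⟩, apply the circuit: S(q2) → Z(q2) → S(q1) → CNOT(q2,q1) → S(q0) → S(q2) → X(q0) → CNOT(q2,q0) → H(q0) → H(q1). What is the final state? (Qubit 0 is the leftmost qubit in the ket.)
1/2|000⟩ + 1/2|010⟩ - 1/2|100⟩ - 1/2|110⟩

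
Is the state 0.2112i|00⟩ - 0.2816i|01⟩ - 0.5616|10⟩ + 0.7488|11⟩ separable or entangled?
Separable

Writing the state as a|00⟩ + b|01⟩ + c|10⟩ + d|11⟩, it is a product state iff ad − bc = 0.
Here (a, b, c, d) = (0.2112i, -0.2816i, -0.5616, 0.7488): ad − bc = (0.2112i)(0.7488) − (-0.2816i)(-0.5616) = 0, so the state is separable.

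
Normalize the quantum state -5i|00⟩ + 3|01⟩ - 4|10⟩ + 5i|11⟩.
-(1/√3)i|00⟩ + 0.3464|01⟩ - 0.4619|10⟩ + (1/√3)i|11⟩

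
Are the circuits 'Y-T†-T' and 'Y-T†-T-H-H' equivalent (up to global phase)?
Yes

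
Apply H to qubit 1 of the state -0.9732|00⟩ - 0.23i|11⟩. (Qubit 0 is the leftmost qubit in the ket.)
-0.6882|00⟩ - 0.6882|01⟩ - 0.1626i|10⟩ + 0.1626i|11⟩

H on qubit 1 mixes each pair of kets that differ only in qubit 1: amplitudes (a, b) of (|…0…⟩, |…1…⟩) become ((a + b)/√2, (a − b)/√2). Kets absent from the input have amplitude 0.
(|00⟩, |01⟩): (a, b) = (-0.9732, 0) → (-0.6882, -0.6882)
(|10⟩, |11⟩): (a, b) = (0, -0.23i) → (-0.1626i, 0.1626i)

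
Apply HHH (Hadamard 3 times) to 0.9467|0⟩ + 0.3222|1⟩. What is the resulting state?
0.8972|0⟩ + 0.4416|1⟩

H² = I, so H^3 = H: a single Hadamard. With (a, b) = (0.9467, 0.3222), H gives ((a + b)/√2, (a − b)/√2) = (0.8972, 0.4416).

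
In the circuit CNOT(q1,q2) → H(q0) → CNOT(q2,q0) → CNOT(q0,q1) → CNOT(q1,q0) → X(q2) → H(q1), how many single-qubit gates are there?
3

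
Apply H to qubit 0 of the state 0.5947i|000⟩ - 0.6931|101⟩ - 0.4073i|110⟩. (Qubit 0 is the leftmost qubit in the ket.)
0.4205i|000⟩ - 0.4901|001⟩ - 0.288i|010⟩ + 0.4205i|100⟩ + 0.4901|101⟩ + 0.288i|110⟩

H on qubit 0 mixes each pair of kets that differ only in qubit 0: amplitudes (a, b) of (|…0…⟩, |…1…⟩) become ((a + b)/√2, (a − b)/√2). Kets absent from the input have amplitude 0.
(|000⟩, |100⟩): (a, b) = (0.5947i, 0) → (0.4205i, 0.4205i)
(|001⟩, |101⟩): (a, b) = (0, -0.6931) → (-0.4901, 0.4901)
(|010⟩, |110⟩): (a, b) = (0, -0.4073i) → (-0.288i, 0.288i)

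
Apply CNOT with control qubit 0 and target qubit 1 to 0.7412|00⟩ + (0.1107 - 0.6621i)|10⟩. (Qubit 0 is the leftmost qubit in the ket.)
0.7412|00⟩ + (0.1107 - 0.6621i)|11⟩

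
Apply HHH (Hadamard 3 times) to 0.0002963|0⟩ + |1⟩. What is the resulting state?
0.7073|0⟩ - 0.7069|1⟩

H² = I, so H^3 = H: a single Hadamard. With (a, b) = (0.0002963, 1), H gives ((a + b)/√2, (a − b)/√2) = (0.7073, -0.7069).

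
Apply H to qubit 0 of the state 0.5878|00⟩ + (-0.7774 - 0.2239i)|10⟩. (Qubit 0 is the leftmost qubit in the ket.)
(-0.1341 - 0.1583i)|00⟩ + (0.9653 + 0.1583i)|10⟩

H on qubit 0 mixes each pair of kets that differ only in qubit 0: amplitudes (a, b) of (|…0…⟩, |…1…⟩) become ((a + b)/√2, (a − b)/√2). Kets absent from the input have amplitude 0.
(|00⟩, |10⟩): (a, b) = (0.5878, (-0.7774 - 0.2239i)) → ((-0.1341 - 0.1583i), (0.9653 + 0.1583i))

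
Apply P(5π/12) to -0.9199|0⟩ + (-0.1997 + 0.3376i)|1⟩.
-0.9199|0⟩ + (-0.3778 - 0.1055i)|1⟩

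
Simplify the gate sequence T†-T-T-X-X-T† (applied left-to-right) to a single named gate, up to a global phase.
I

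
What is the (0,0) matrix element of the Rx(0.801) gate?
0.9209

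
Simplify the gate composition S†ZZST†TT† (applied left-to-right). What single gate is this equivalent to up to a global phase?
T†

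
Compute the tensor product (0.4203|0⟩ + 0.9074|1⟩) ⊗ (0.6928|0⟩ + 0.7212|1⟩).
0.2912|00⟩ + 0.3031|01⟩ + 0.6286|10⟩ + 0.6544|11⟩

amp(|b₁b₂…⟩) = product of the factor amplitudes for bits b₁, b₂, …; only kets whose every factor amplitude is nonzero survive.
|00⟩: (0.4203)(0.6928) = 0.2912
|01⟩: (0.4203)(0.7212) = 0.3031
|10⟩: (0.9074)(0.6928) = 0.6286
|11⟩: (0.9074)(0.7212) = 0.6544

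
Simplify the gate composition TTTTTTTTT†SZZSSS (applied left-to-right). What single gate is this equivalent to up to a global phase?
T†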